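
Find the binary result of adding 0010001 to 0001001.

Add column by column from the right: bit + bit + carry-in; write the sum mod 2, carry 1 when the sum is 2 or 3.
carry:  0000010
        0010001
+       0001001
---------------
       00011010
(the carry out of the leftmost column, 0, becomes the leading bit)
Decimal check:
  0010001 = 16 + 1 = 17
  0001001 = 8 + 1 = 9
  17 + 9 = 26, and 00011010 = 16 + 8 + 2 = 26 ✓



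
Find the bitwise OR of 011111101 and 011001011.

OR: 1 when either bit is 1
  011111101
| 011001011
-----------
  011111111
Decimal: 253 | 203 = 255



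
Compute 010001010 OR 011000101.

OR: 1 when either bit is 1
  010001010
| 011000101
-----------
  011001111
Decimal: 138 | 197 = 207



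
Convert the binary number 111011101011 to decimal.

Sum of powers of 2 for each 1-bit:
2^0 + 2^1 + 2^3 + 2^5 + 2^6 + 2^7 + 2^9 + 2^10 + 2^11
= 1 + 2 + 8 + 32 + 64 + 128 + 512 + 1024 + 2048
= 3819



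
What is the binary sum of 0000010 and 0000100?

Add column by column from the right: bit + bit + carry-in; write the sum mod 2, carry 1 when the sum is 2 or 3.
carry:  0000000
        0000010
+       0000100
---------------
       00000110
(the carry out of the leftmost column, 0, becomes the leading bit)
Decimal check:
  0000010 = 2
  0000100 = 4
  2 + 4 = 6, and 00000110 = 4 + 2 = 6 ✓



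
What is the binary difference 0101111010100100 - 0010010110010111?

Method 1 - Direct subtraction (column by column from the right: bit − bit − borrow-in; if negative, add 2 and borrow 1 from the next column):
borrow: 0100001000111110
        0101111010100100
-       0010010110010111
------------------------
        0011100100001101

Method 2 - Add two's complement:
Two's complement of 0010010110010111: invert → 1101101001101000, add 1 → 1101101001101001
  0101111010100100
+ 1101101001101001
------------------
 10011100100001101  (end carry out of the top bit = 1)
Discarding the end carry: 0011100100001101
Decimal check:
  0101111010100100 = 16384 + 4096 + 2048 + 1024 + 512 + 128 + 32 + 4 = 24228
  0010010110010111 = 8192 + 1024 + 256 + 128 + 16 + 4 + 2 + 1 = 9623
  24228 - 9623 = 14605, and 0011100100001101 = 8192 + 4096 + 2048 + 256 + 8 + 4 + 1 = 14605 ✓



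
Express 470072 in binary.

Using repeated division by 2:
470072 ÷ 2 = 235036 remainder 0
235036 ÷ 2 = 117518 remainder 0
117518 ÷ 2 = 58759 remainder 0
58759 ÷ 2 = 29379 remainder 1
29379 ÷ 2 = 14689 remainder 1
14689 ÷ 2 = 7344 remainder 1
7344 ÷ 2 = 3672 remainder 0
3672 ÷ 2 = 1836 remainder 0
1836 ÷ 2 = 918 remainder 0
918 ÷ 2 = 459 remainder 0
459 ÷ 2 = 229 remainder 1
229 ÷ 2 = 114 remainder 1
114 ÷ 2 = 57 remainder 0
57 ÷ 2 = 28 remainder 1
28 ÷ 2 = 14 remainder 0
14 ÷ 2 = 7 remainder 0
7 ÷ 2 = 3 remainder 1
3 ÷ 2 = 1 remainder 1
1 ÷ 2 = 0 remainder 1
Reading remainders bottom to top: 1110010110000111000



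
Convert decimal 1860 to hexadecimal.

Using repeated division by 16 (digits 10–15 are A–F):
1860 ÷ 16 = 116 remainder 4
116 ÷ 16 = 7 remainder 4
7 ÷ 16 = 0 remainder 7
Reading remainders bottom to top: 744



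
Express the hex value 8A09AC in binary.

Convert each hex digit to 4 bits:
  8 = 1000
  A = 1010
  0 = 0000
  9 = 1001
  A = 1010
  C = 1100
Concatenate: 100010100000100110101100



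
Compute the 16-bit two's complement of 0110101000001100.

Original: 0110101000001100
Step 1 - Invert all bits: 1001010111110011
Step 2 - Add 1: 1001010111110100
Verification: 0110101000001100 + 1001010111110100 = 10000000000000000; discarding the end carry (carry out of the top bit) leaves the 16-bit value 0000000000000000, as required for x + (-x)



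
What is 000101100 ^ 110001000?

XOR: 1 when bits differ
  000101100
^ 110001000
-----------
  110100100
Decimal: 44 ^ 392 = 420



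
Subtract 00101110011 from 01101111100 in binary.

Method 1 - Direct subtraction (column by column from the right: bit − bit − borrow-in; if negative, add 2 and borrow 1 from the next column):
borrow: 00000000110
        01101111100
-       00101110011
-------------------
        01000001001

Method 2 - Add two's complement:
Two's complement of 00101110011: invert → 11010001100, add 1 → 11010001101
  01101111100
+ 11010001101
-------------
 101000001001  (end carry out of the top bit = 1)
Discarding the end carry: 01000001001
Decimal check:
  01101111100 = 512 + 256 + 64 + 32 + 16 + 8 + 4 = 892
  00101110011 = 256 + 64 + 32 + 16 + 2 + 1 = 371
  892 - 371 = 521, and 01000001001 = 512 + 8 + 1 = 521 ✓



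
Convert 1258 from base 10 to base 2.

Using repeated division by 2:
1258 ÷ 2 = 629 remainder 0
629 ÷ 2 = 314 remainder 1
314 ÷ 2 = 157 remainder 0
157 ÷ 2 = 78 remainder 1
78 ÷ 2 = 39 remainder 0
39 ÷ 2 = 19 remainder 1
19 ÷ 2 = 9 remainder 1
9 ÷ 2 = 4 remainder 1
4 ÷ 2 = 2 remainder 0
2 ÷ 2 = 1 remainder 0
1 ÷ 2 = 0 remainder 1
Reading remainders bottom to top: 10011101010



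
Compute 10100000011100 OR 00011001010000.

OR: 1 when either bit is 1
  10100000011100
| 00011001010000
----------------
  10111001011100
Decimal: 10268 | 1616 = 11868



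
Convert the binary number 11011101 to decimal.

Sum of powers of 2 for each 1-bit:
2^0 + 2^2 + 2^3 + 2^4 + 2^6 + 2^7
= 1 + 4 + 8 + 16 + 64 + 128
= 221



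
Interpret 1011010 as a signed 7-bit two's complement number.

Binary: 1011010
Sign bit: 1 (negative)
Invert: 0100101
Add 1:  0100110
Magnitude: 0100110 = 32 + 4 + 2 = 38
Value: -38



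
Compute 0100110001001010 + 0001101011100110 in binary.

Add column by column from the right: bit + bit + carry-in; write the sum mod 2, carry 1 when the sum is 2 or 3.
carry:  0011000110011100
        0100110001001010
+       0001101011100110
------------------------
       00110011100110000
(the carry out of the leftmost column, 0, becomes the leading bit)
Decimal check:
  0100110001001010 = 16384 + 2048 + 1024 + 64 + 8 + 2 = 19530
  0001101011100110 = 4096 + 2048 + 512 + 128 + 64 + 32 + 4 + 2 = 6886
  19530 + 6886 = 26416, and 00110011100110000 = 16384 + 8192 + 1024 + 512 + 256 + 32 + 16 = 26416 ✓



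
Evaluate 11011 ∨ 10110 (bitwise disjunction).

OR: 1 when either bit is 1
  11011
| 10110
-------
  11111
Decimal: 27 | 22 = 31



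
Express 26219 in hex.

Using repeated division by 16 (digits 10–15 are A–F):
26219 ÷ 16 = 1638 remainder 11 (B)
1638 ÷ 16 = 102 remainder 6
102 ÷ 16 = 6 remainder 6
6 ÷ 16 = 0 remainder 6
Reading remainders bottom to top: 666B



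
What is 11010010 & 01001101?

AND: 1 only when both bits are 1
  11010010
& 01001101
----------
  01000000
Decimal: 210 & 77 = 64



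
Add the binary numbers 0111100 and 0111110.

Add column by column from the right: bit + bit + carry-in; write the sum mod 2, carry 1 when the sum is 2 or 3.
carry:  1111000
        0111100
+       0111110
---------------
       01111010
(the carry out of the leftmost column, 0, becomes the leading bit)
Decimal check:
  0111100 = 32 + 16 + 8 + 4 = 60
  0111110 = 32 + 16 + 8 + 4 + 2 = 62
  60 + 62 = 122, and 01111010 = 64 + 32 + 16 + 8 + 2 = 122 ✓



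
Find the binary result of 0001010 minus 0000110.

Method 1 - Direct subtraction (column by column from the right: bit − bit − borrow-in; if negative, add 2 and borrow 1 from the next column):
borrow: 0001000
        0001010
-       0000110
---------------
        0000100

Method 2 - Add two's complement:
Two's complement of 0000110: invert → 1111001, add 1 → 1111010
  0001010
+ 1111010
---------
 10000100  (end carry out of the top bit = 1)
Discarding the end carry: 0000100
Decimal check:
  0001010 = 8 + 2 = 10
  0000110 = 4 + 2 = 6
  10 - 6 = 4, and 0000100 = 4 ✓



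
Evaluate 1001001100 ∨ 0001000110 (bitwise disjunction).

OR: 1 when either bit is 1
  1001001100
| 0001000110
------------
  1001001110
Decimal: 588 | 70 = 590



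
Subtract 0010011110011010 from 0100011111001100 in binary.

Method 1 - Direct subtraction (column by column from the right: bit − bit − borrow-in; if negative, add 2 and borrow 1 from the next column):
borrow: 0100000001100100
        0100011111001100
-       0010011110011010
------------------------
        0010000000110010

Method 2 - Add two's complement:
Two's complement of 0010011110011010: invert → 1101100001100101, add 1 → 1101100001100110
  0100011111001100
+ 1101100001100110
------------------
 10010000000110010  (end carry out of the top bit = 1)
Discarding the end carry: 0010000000110010
Decimal check:
  0100011111001100 = 16384 + 1024 + 512 + 256 + 128 + 64 + 8 + 4 = 18380
  0010011110011010 = 8192 + 1024 + 512 + 256 + 128 + 16 + 8 + 2 = 10138
  18380 - 10138 = 8242, and 0010000000110010 = 8192 + 32 + 16 + 2 = 8242 ✓



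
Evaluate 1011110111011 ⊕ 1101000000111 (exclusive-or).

XOR: 1 when bits differ
  1011110111011
^ 1101000000111
---------------
  0110110111100
Decimal: 6075 ^ 6663 = 3516



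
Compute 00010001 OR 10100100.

OR: 1 when either bit is 1
  00010001
| 10100100
----------
  10110101
Decimal: 17 | 164 = 181



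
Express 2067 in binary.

Using repeated division by 2:
2067 ÷ 2 = 1033 remainder 1
1033 ÷ 2 = 516 remainder 1
516 ÷ 2 = 258 remainder 0
258 ÷ 2 = 129 remainder 0
129 ÷ 2 = 64 remainder 1
64 ÷ 2 = 32 remainder 0
32 ÷ 2 = 16 remainder 0
16 ÷ 2 = 8 remainder 0
8 ÷ 2 = 4 remainder 0
4 ÷ 2 = 2 remainder 0
2 ÷ 2 = 1 remainder 0
1 ÷ 2 = 0 remainder 1
Reading remainders bottom to top: 100000010011



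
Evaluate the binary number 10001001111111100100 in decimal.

Sum of powers of 2 for each 1-bit:
2^2 + 2^5 + 2^6 + 2^7 + 2^8 + 2^9 + 2^10 + 2^11 + 2^12 + 2^15 + 2^19
= 4 + 32 + 64 + 128 + 256 + 512 + 1024 + 2048 + 4096 + 32768 + 524288
= 565220



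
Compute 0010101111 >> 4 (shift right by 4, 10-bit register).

Original: 0010101111 (decimal 175)
Shift right by 4 positions
Drop the 4 low bits; fill with zeros on the left
Result: 0000001010 (decimal 10)
Equivalent: 175 >> 4 = 175 ÷ 2^4 = 10



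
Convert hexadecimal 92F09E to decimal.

Expand by place value (powers of 16):
Digit values: F = 15, E = 14
92F09E = 9 × 16^5 + 2 × 16^4 + 15 × 16^3 + 0 × 16^2 + 9 × 16^1 + 14 × 16^0
= 9 × 1048576 + 2 × 65536 + 15 × 4096 + 0 × 256 + 9 × 16 + 14 × 1
= 9437184 + 131072 + 61440 + 0 + 144 + 14
= 9629854



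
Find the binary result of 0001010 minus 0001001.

Method 1 - Direct subtraction (column by column from the right: bit − bit − borrow-in; if negative, add 2 and borrow 1 from the next column):
borrow: 0000010
        0001010
-       0001001
---------------
        0000001

Method 2 - Add two's complement:
Two's complement of 0001001: invert → 1110110, add 1 → 1110111
  0001010
+ 1110111
---------
 10000001  (end carry out of the top bit = 1)
Discarding the end carry: 0000001
Decimal check:
  0001010 = 8 + 2 = 10
  0001001 = 8 + 1 = 9
  10 - 9 = 1, and 0000001 = 1 ✓



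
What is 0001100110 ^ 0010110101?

XOR: 1 when bits differ
  0001100110
^ 0010110101
------------
  0011010011
Decimal: 102 ^ 181 = 211



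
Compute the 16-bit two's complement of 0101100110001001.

Original: 0101100110001001
Step 1 - Invert all bits: 1010011001110110
Step 2 - Add 1: 1010011001110111
Verification: 0101100110001001 + 1010011001110111 = 10000000000000000; discarding the end carry (carry out of the top bit) leaves the 16-bit value 0000000000000000, as required for x + (-x)



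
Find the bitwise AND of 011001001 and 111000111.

AND: 1 only when both bits are 1
  011001001
& 111000111
-----------
  011000001
Decimal: 201 & 455 = 193



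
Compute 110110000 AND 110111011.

AND: 1 only when both bits are 1
  110110000
& 110111011
-----------
  110110000
Decimal: 432 & 443 = 432



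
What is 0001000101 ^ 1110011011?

XOR: 1 when bits differ
  0001000101
^ 1110011011
------------
  1111011110
Decimal: 69 ^ 923 = 990



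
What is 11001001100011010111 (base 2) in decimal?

Sum of powers of 2 for each 1-bit:
2^0 + 2^1 + 2^2 + 2^4 + 2^6 + 2^7 + 2^11 + 2^12 + 2^15 + 2^18 + 2^19
= 1 + 2 + 4 + 16 + 64 + 128 + 2048 + 4096 + 32768 + 262144 + 524288
= 825559



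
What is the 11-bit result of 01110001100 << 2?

Original: 01110001100 (decimal 908)
Shift left by 2 positions
Append 2 zeros on the right and drop the 2 high bits that overflow the 11-bit width
Result: 11000110000 (decimal 1584)
Equivalent: 908 << 2 = 908 × 2^2 = 3632, truncated to 11 bits = 1584



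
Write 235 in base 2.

Using repeated division by 2:
235 ÷ 2 = 117 remainder 1
117 ÷ 2 = 58 remainder 1
58 ÷ 2 = 29 remainder 0
29 ÷ 2 = 14 remainder 1
14 ÷ 2 = 7 remainder 0
7 ÷ 2 = 3 remainder 1
3 ÷ 2 = 1 remainder 1
1 ÷ 2 = 0 remainder 1
Reading remainders bottom to top: 11101011



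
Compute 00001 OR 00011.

OR: 1 when either bit is 1
  00001
| 00011
-------
  00011
Decimal: 1 | 3 = 3



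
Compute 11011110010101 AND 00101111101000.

AND: 1 only when both bits are 1
  11011110010101
& 00101111101000
----------------
  00001110000000
Decimal: 14229 & 3048 = 896



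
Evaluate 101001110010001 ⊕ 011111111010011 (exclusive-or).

XOR: 1 when bits differ
  101001110010001
^ 011111111010011
-----------------
  110110001000010
Decimal: 21393 ^ 16339 = 27714



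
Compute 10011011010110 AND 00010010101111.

AND: 1 only when both bits are 1
  10011011010110
& 00010010101111
----------------
  00010010000110
Decimal: 9942 & 1199 = 1158



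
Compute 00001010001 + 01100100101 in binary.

Add column by column from the right: bit + bit + carry-in; write the sum mod 2, carry 1 when the sum is 2 or 3.
carry:  00000000010
        00001010001
+       01100100101
-------------------
       001101110110
(the carry out of the leftmost column, 0, becomes the leading bit)
Decimal check:
  00001010001 = 64 + 16 + 1 = 81
  01100100101 = 512 + 256 + 32 + 4 + 1 = 805
  81 + 805 = 886, and 001101110110 = 512 + 256 + 64 + 32 + 16 + 4 + 2 = 886 ✓



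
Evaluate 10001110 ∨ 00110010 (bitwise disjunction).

OR: 1 when either bit is 1
  10001110
| 00110010
----------
  10111110
Decimal: 142 | 50 = 190



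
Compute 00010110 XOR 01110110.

XOR: 1 when bits differ
  00010110
^ 01110110
----------
  01100000
Decimal: 22 ^ 118 = 96



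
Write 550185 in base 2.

Using repeated division by 2:
550185 ÷ 2 = 275092 remainder 1
275092 ÷ 2 = 137546 remainder 0
137546 ÷ 2 = 68773 remainder 0
68773 ÷ 2 = 34386 remainder 1
34386 ÷ 2 = 17193 remainder 0
17193 ÷ 2 = 8596 remainder 1
8596 ÷ 2 = 4298 remainder 0
4298 ÷ 2 = 2149 remainder 0
2149 ÷ 2 = 1074 remainder 1
1074 ÷ 2 = 537 remainder 0
537 ÷ 2 = 268 remainder 1
268 ÷ 2 = 134 remainder 0
134 ÷ 2 = 67 remainder 0
67 ÷ 2 = 33 remainder 1
33 ÷ 2 = 16 remainder 1
16 ÷ 2 = 8 remainder 0
8 ÷ 2 = 4 remainder 0
4 ÷ 2 = 2 remainder 0
2 ÷ 2 = 1 remainder 0
1 ÷ 2 = 0 remainder 1
Reading remainders bottom to top: 10000110010100101001



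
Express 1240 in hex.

Using repeated division by 16 (digits 10–15 are A–F):
1240 ÷ 16 = 77 remainder 8
77 ÷ 16 = 4 remainder 13 (D)
4 ÷ 16 = 0 remainder 4
Reading remainders bottom to top: 4D8



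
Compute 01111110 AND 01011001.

AND: 1 only when both bits are 1
  01111110
& 01011001
----------
  01011000
Decimal: 126 & 89 = 88



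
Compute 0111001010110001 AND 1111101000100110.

AND: 1 only when both bits are 1
  0111001010110001
& 1111101000100110
------------------
  0111001000100000
Decimal: 29361 & 64038 = 29216



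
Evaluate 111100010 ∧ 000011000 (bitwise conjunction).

AND: 1 only when both bits are 1
  111100010
& 000011000
-----------
  000000000
Decimal: 482 & 24 = 0



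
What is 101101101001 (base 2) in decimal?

Sum of powers of 2 for each 1-bit:
2^0 + 2^3 + 2^5 + 2^6 + 2^8 + 2^9 + 2^11
= 1 + 8 + 32 + 64 + 256 + 512 + 2048
= 2921



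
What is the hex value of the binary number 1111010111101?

Group into 4-bit nibbles from right:
  0001 = 1
  1110 = E
  1011 = B
  1101 = D
Result: 1EBD



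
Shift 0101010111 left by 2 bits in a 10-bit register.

Original: 0101010111 (decimal 343)
Shift left by 2 positions
Append 2 zeros on the right and drop the 2 high bits that overflow the 10-bit width
Result: 0101011100 (decimal 348)
Equivalent: 343 << 2 = 343 × 2^2 = 1372, truncated to 10 bits = 348



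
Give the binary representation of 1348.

Using repeated division by 2:
1348 ÷ 2 = 674 remainder 0
674 ÷ 2 = 337 remainder 0
337 ÷ 2 = 168 remainder 1
168 ÷ 2 = 84 remainder 0
84 ÷ 2 = 42 remainder 0
42 ÷ 2 = 21 remainder 0
21 ÷ 2 = 10 remainder 1
10 ÷ 2 = 5 remainder 0
5 ÷ 2 = 2 remainder 1
2 ÷ 2 = 1 remainder 0
1 ÷ 2 = 0 remainder 1
Reading remainders bottom to top: 10101000100



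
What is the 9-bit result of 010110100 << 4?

Original: 010110100 (decimal 180)
Shift left by 4 positions
Append 4 zeros on the right and drop the 4 high bits that overflow the 9-bit width
Result: 101000000 (decimal 320)
Equivalent: 180 << 4 = 180 × 2^4 = 2880, truncated to 9 bits = 320



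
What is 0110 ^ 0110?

XOR: 1 when bits differ
  0110
^ 0110
------
  0000
Decimal: 6 ^ 6 = 0



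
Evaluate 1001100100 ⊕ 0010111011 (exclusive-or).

XOR: 1 when bits differ
  1001100100
^ 0010111011
------------
  1011011111
Decimal: 612 ^ 187 = 735



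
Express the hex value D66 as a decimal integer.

Expand by place value (powers of 16):
Digit values: D = 13
D66 = 13 × 16^2 + 6 × 16^1 + 6 × 16^0
= 13 × 256 + 6 × 16 + 6 × 1
= 3328 + 96 + 6
= 3430



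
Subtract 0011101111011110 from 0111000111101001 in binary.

Method 1 - Direct subtraction (column by column from the right: bit − bit − borrow-in; if negative, add 2 and borrow 1 from the next column):
borrow: 0111110000111100
        0111000111101001
-       0011101111011110
------------------------
        0011011000001011

Method 2 - Add two's complement:
Two's complement of 0011101111011110: invert → 1100010000100001, add 1 → 1100010000100010
  0111000111101001
+ 1100010000100010
------------------
 10011011000001011  (end carry out of the top bit = 1)
Discarding the end carry: 0011011000001011
Decimal check:
  0111000111101001 = 16384 + 8192 + 4096 + 256 + 128 + 64 + 32 + 8 + 1 = 29161
  0011101111011110 = 8192 + 4096 + 2048 + 512 + 256 + 128 + 64 + 16 + 8 + 4 + 2 = 15326
  29161 - 15326 = 13835, and 0011011000001011 = 8192 + 4096 + 1024 + 512 + 8 + 2 + 1 = 13835 ✓



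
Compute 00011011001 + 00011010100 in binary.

Add column by column from the right: bit + bit + carry-in; write the sum mod 2, carry 1 when the sum is 2 or 3.
carry:  00110100000
        00011011001
+       00011010100
-------------------
       000110101101
(the carry out of the leftmost column, 0, becomes the leading bit)
Decimal check:
  00011011001 = 128 + 64 + 16 + 8 + 1 = 217
  00011010100 = 128 + 64 + 16 + 4 = 212
  217 + 212 = 429, and 000110101101 = 256 + 128 + 32 + 8 + 4 + 1 = 429 ✓



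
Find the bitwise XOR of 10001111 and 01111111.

XOR: 1 when bits differ
  10001111
^ 01111111
----------
  11110000
Decimal: 143 ^ 127 = 240



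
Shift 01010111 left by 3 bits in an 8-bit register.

Original: 01010111 (decimal 87)
Shift left by 3 positions
Append 3 zeros on the right and drop the 3 high bits that overflow the 8-bit width
Result: 10111000 (decimal 184)
Equivalent: 87 << 3 = 87 × 2^3 = 696, truncated to 8 bits = 184



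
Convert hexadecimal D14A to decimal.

Expand by place value (powers of 16):
Digit values: D = 13, A = 10
D14A = 13 × 16^3 + 1 × 16^2 + 4 × 16^1 + 10 × 16^0
= 13 × 4096 + 1 × 256 + 4 × 16 + 10 × 1
= 53248 + 256 + 64 + 10
= 53578



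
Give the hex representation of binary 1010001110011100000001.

Group into 4-bit nibbles from right:
  0010 = 2
  1000 = 8
  1110 = E
  0111 = 7
  0000 = 0
  0001 = 1
Result: 28E701



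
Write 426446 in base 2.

Using repeated division by 2:
426446 ÷ 2 = 213223 remainder 0
213223 ÷ 2 = 106611 remainder 1
106611 ÷ 2 = 53305 remainder 1
53305 ÷ 2 = 26652 remainder 1
26652 ÷ 2 = 13326 remainder 0
13326 ÷ 2 = 6663 remainder 0
6663 ÷ 2 = 3331 remainder 1
3331 ÷ 2 = 1665 remainder 1
1665 ÷ 2 = 832 remainder 1
832 ÷ 2 = 416 remainder 0
416 ÷ 2 = 208 remainder 0
208 ÷ 2 = 104 remainder 0
104 ÷ 2 = 52 remainder 0
52 ÷ 2 = 26 remainder 0
26 ÷ 2 = 13 remainder 0
13 ÷ 2 = 6 remainder 1
6 ÷ 2 = 3 remainder 0
3 ÷ 2 = 1 remainder 1
1 ÷ 2 = 0 remainder 1
Reading remainders bottom to top: 1101000000111001110



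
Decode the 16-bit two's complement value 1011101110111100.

Binary: 1011101110111100
Sign bit: 1 (negative)
Invert: 0100010001000011
Add 1:  0100010001000100
Magnitude: 0100010001000100 = 16384 + 1024 + 64 + 4 = 17476
Value: -17476



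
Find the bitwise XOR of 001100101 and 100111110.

XOR: 1 when bits differ
  001100101
^ 100111110
-----------
  101011011
Decimal: 101 ^ 318 = 347



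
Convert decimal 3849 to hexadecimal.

Using repeated division by 16 (digits 10–15 are A–F):
3849 ÷ 16 = 240 remainder 9
240 ÷ 16 = 15 remainder 0
15 ÷ 16 = 0 remainder 15 (F)
Reading remainders bottom to top: F09



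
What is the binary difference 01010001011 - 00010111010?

Method 1 - Direct subtraction (column by column from the right: bit − bit − borrow-in; if negative, add 2 and borrow 1 from the next column):
borrow: 01111100000
        01010001011
-       00010111010
-------------------
        00111010001

Method 2 - Add two's complement:
Two's complement of 00010111010: invert → 11101000101, add 1 → 11101000110
  01010001011
+ 11101000110
-------------
 100111010001  (end carry out of the top bit = 1)
Discarding the end carry: 00111010001
Decimal check:
  01010001011 = 512 + 128 + 8 + 2 + 1 = 651
  00010111010 = 128 + 32 + 16 + 8 + 2 = 186
  651 - 186 = 465, and 00111010001 = 256 + 128 + 64 + 16 + 1 = 465 ✓



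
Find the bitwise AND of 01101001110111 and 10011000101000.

AND: 1 only when both bits are 1
  01101001110111
& 10011000101000
----------------
  00001000100000
Decimal: 6775 & 9768 = 544



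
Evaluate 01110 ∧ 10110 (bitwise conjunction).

AND: 1 only when both bits are 1
  01110
& 10110
-------
  00110
Decimal: 14 & 22 = 6



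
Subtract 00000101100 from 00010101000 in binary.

Method 1 - Direct subtraction (column by column from the right: bit − bit − borrow-in; if negative, add 2 and borrow 1 from the next column):
borrow: 00011111000
        00010101000
-       00000101100
-------------------
        00001111100

Method 2 - Add two's complement:
Two's complement of 00000101100: invert → 11111010011, add 1 → 11111010100
  00010101000
+ 11111010100
-------------
 100001111100  (end carry out of the top bit = 1)
Discarding the end carry: 00001111100
Decimal check:
  00010101000 = 128 + 32 + 8 = 168
  00000101100 = 32 + 8 + 4 = 44
  168 - 44 = 124, and 00001111100 = 64 + 32 + 16 + 8 + 4 = 124 ✓



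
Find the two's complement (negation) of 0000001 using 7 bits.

Original: 0000001
Step 1 - Invert all bits: 1111110
Step 2 - Add 1: 1111111
Verification: 0000001 + 1111111 = 10000000; discarding the end carry (carry out of the top bit) leaves the 7-bit value 0000000, as required for x + (-x)



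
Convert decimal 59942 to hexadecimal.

Using repeated division by 16 (digits 10–15 are A–F):
59942 ÷ 16 = 3746 remainder 6
3746 ÷ 16 = 234 remainder 2
234 ÷ 16 = 14 remainder 10 (A)
14 ÷ 16 = 0 remainder 14 (E)
Reading remainders bottom to top: EA26



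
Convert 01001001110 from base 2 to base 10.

Sum of powers of 2 for each 1-bit:
2^1 + 2^2 + 2^3 + 2^6 + 2^9
= 2 + 4 + 8 + 64 + 512
= 590



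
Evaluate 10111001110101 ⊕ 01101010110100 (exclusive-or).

XOR: 1 when bits differ
  10111001110101
^ 01101010110100
----------------
  11010011000001
Decimal: 11893 ^ 6836 = 13505



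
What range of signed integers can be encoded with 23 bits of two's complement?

For 23-bit two's complement:
Minimum: -2^22 = -4194304
Maximum: 2^22 - 1 = 4194303



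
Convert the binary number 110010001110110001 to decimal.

Sum of powers of 2 for each 1-bit:
2^0 + 2^4 + 2^5 + 2^7 + 2^8 + 2^9 + 2^13 + 2^16 + 2^17
= 1 + 16 + 32 + 128 + 256 + 512 + 8192 + 65536 + 131072
= 205745



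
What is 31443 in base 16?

Using repeated division by 16 (digits 10–15 are A–F):
31443 ÷ 16 = 1965 remainder 3
1965 ÷ 16 = 122 remainder 13 (D)
122 ÷ 16 = 7 remainder 10 (A)
7 ÷ 16 = 0 remainder 7
Reading remainders bottom to top: 7AD3



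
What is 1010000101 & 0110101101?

AND: 1 only when both bits are 1
  1010000101
& 0110101101
------------
  0010000101
Decimal: 645 & 429 = 133



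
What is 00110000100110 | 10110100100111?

OR: 1 when either bit is 1
  00110000100110
| 10110100100111
----------------
  10110100100111
Decimal: 3110 | 11559 = 11559



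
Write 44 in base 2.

Using repeated division by 2:
44 ÷ 2 = 22 remainder 0
22 ÷ 2 = 11 remainder 0
11 ÷ 2 = 5 remainder 1
5 ÷ 2 = 2 remainder 1
2 ÷ 2 = 1 remainder 0
1 ÷ 2 = 0 remainder 1
Reading remainders bottom to top: 101100



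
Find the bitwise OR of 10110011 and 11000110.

OR: 1 when either bit is 1
  10110011
| 11000110
----------
  11110111
Decimal: 179 | 198 = 247



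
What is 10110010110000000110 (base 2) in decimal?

Sum of powers of 2 for each 1-bit:
2^1 + 2^2 + 2^10 + 2^11 + 2^13 + 2^16 + 2^17 + 2^19
= 2 + 4 + 1024 + 2048 + 8192 + 65536 + 131072 + 524288
= 732166



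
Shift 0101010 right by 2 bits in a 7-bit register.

Original: 0101010 (decimal 42)
Shift right by 2 positions
Drop the 2 low bits; fill with zeros on the left
Result: 0001010 (decimal 10)
Equivalent: 42 >> 2 = 42 ÷ 2^2 = 10



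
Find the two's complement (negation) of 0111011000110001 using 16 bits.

Original: 0111011000110001
Step 1 - Invert all bits: 1000100111001110
Step 2 - Add 1: 1000100111001111
Verification: 0111011000110001 + 1000100111001111 = 10000000000000000; discarding the end carry (carry out of the top bit) leaves the 16-bit value 0000000000000000, as required for x + (-x)



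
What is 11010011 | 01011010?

OR: 1 when either bit is 1
  11010011
| 01011010
----------
  11011011
Decimal: 211 | 90 = 219



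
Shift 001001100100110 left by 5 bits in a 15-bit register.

Original: 001001100100110 (decimal 4902)
Shift left by 5 positions
Append 5 zeros on the right and drop the 5 high bits that overflow the 15-bit width
Result: 110010011000000 (decimal 25792)
Equivalent: 4902 << 5 = 4902 × 2^5 = 156864, truncated to 15 bits = 25792



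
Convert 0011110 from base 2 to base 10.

Sum of powers of 2 for each 1-bit:
2^1 + 2^2 + 2^3 + 2^4
= 2 + 4 + 8 + 16
= 30



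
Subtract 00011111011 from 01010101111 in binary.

Method 1 - Direct subtraction (column by column from the right: bit − bit − borrow-in; if negative, add 2 and borrow 1 from the next column):
borrow: 01111100000
        01010101111
-       00011111011
-------------------
        00110110100

Method 2 - Add two's complement:
Two's complement of 00011111011: invert → 11100000100, add 1 → 11100000101
  01010101111
+ 11100000101
-------------
 100110110100  (end carry out of the top bit = 1)
Discarding the end carry: 00110110100
Decimal check:
  01010101111 = 512 + 128 + 32 + 8 + 4 + 2 + 1 = 687
  00011111011 = 128 + 64 + 32 + 16 + 8 + 2 + 1 = 251
  687 - 251 = 436, and 00110110100 = 256 + 128 + 32 + 16 + 4 = 436 ✓



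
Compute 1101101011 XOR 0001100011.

XOR: 1 when bits differ
  1101101011
^ 0001100011
------------
  1100001000
Decimal: 875 ^ 99 = 776



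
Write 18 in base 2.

Using repeated division by 2:
18 ÷ 2 = 9 remainder 0
9 ÷ 2 = 4 remainder 1
4 ÷ 2 = 2 remainder 0
2 ÷ 2 = 1 remainder 0
1 ÷ 2 = 0 remainder 1
Reading remainders bottom to top: 10010



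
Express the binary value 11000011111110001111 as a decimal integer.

Sum of powers of 2 for each 1-bit:
2^0 + 2^1 + 2^2 + 2^3 + 2^7 + 2^8 + 2^9 + 2^10 + 2^11 + 2^12 + 2^13 + 2^18 + 2^19
= 1 + 2 + 4 + 8 + 128 + 256 + 512 + 1024 + 2048 + 4096 + 8192 + 262144 + 524288
= 802703



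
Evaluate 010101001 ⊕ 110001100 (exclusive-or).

XOR: 1 when bits differ
  010101001
^ 110001100
-----------
  100100101
Decimal: 169 ^ 396 = 293



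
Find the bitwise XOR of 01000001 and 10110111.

XOR: 1 when bits differ
  01000001
^ 10110111
----------
  11110110
Decimal: 65 ^ 183 = 246



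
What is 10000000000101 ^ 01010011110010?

XOR: 1 when bits differ
  10000000000101
^ 01010011110010
----------------
  11010011110111
Decimal: 8197 ^ 5362 = 13559



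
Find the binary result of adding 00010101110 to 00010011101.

Add column by column from the right: bit + bit + carry-in; write the sum mod 2, carry 1 when the sum is 2 or 3.
carry:  00101111000
        00010101110
+       00010011101
-------------------
       000101001011
(the carry out of the leftmost column, 0, becomes the leading bit)
Decimal check:
  00010101110 = 128 + 32 + 8 + 4 + 2 = 174
  00010011101 = 128 + 16 + 8 + 4 + 1 = 157
  174 + 157 = 331, and 000101001011 = 256 + 64 + 8 + 2 + 1 = 331 ✓



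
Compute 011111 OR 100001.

OR: 1 when either bit is 1
  011111
| 100001
--------
  111111
Decimal: 31 | 33 = 63



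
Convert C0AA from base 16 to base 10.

Expand by place value (powers of 16):
Digit values: C = 12, A = 10
C0AA = 12 × 16^3 + 0 × 16^2 + 10 × 16^1 + 10 × 16^0
= 12 × 4096 + 0 × 256 + 10 × 16 + 10 × 1
= 49152 + 0 + 160 + 10
= 49322



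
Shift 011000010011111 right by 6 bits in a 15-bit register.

Original: 011000010011111 (decimal 12447)
Shift right by 6 positions
Drop the 6 low bits; fill with zeros on the left
Result: 000000011000010 (decimal 194)
Equivalent: 12447 >> 6 = 12447 ÷ 2^6 = 194



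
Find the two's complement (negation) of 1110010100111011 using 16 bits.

Original (sign bit 1, negative): 1110010100111011
Step 1 - Invert all bits: 0001101011000100
Step 2 - Add 1: 0001101011000101
Verification: 1110010100111011 + 0001101011000101 = 10000000000000000; discarding the end carry (carry out of the top bit) leaves the 16-bit value 0000000000000000, as required for x + (-x)



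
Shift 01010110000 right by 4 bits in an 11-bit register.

Original: 01010110000 (decimal 688)
Shift right by 4 positions
Drop the 4 low bits; fill with zeros on the left
Result: 00000101011 (decimal 43)
Equivalent: 688 >> 4 = 688 ÷ 2^4 = 43



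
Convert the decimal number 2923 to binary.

Using repeated division by 2:
2923 ÷ 2 = 1461 remainder 1
1461 ÷ 2 = 730 remainder 1
730 ÷ 2 = 365 remainder 0
365 ÷ 2 = 182 remainder 1
182 ÷ 2 = 91 remainder 0
91 ÷ 2 = 45 remainder 1
45 ÷ 2 = 22 remainder 1
22 ÷ 2 = 11 remainder 0
11 ÷ 2 = 5 remainder 1
5 ÷ 2 = 2 remainder 1
2 ÷ 2 = 1 remainder 0
1 ÷ 2 = 0 remainder 1
Reading remainders bottom to top: 101101101011



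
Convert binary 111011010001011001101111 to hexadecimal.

Group into 4-bit nibbles from right:
  1110 = E
  1101 = D
  0001 = 1
  0110 = 6
  0110 = 6
  1111 = F
Result: ED166F



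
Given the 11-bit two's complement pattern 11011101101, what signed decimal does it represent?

Binary: 11011101101
Sign bit: 1 (negative)
Invert: 00100010010
Add 1:  00100010011
Magnitude: 00100010011 = 256 + 16 + 2 + 1 = 275
Value: -275



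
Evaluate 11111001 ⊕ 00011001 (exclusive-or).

XOR: 1 when bits differ
  11111001
^ 00011001
----------
  11100000
Decimal: 249 ^ 25 = 224



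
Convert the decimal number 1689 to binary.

Using repeated division by 2:
1689 ÷ 2 = 844 remainder 1
844 ÷ 2 = 422 remainder 0
422 ÷ 2 = 211 remainder 0
211 ÷ 2 = 105 remainder 1
105 ÷ 2 = 52 remainder 1
52 ÷ 2 = 26 remainder 0
26 ÷ 2 = 13 remainder 0
13 ÷ 2 = 6 remainder 1
6 ÷ 2 = 3 remainder 0
3 ÷ 2 = 1 remainder 1
1 ÷ 2 = 0 remainder 1
Reading remainders bottom to top: 11010011001



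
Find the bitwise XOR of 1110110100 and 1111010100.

XOR: 1 when bits differ
  1110110100
^ 1111010100
------------
  0001100000
Decimal: 948 ^ 980 = 96



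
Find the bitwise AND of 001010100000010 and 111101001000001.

AND: 1 only when both bits are 1
  001010100000010
& 111101001000001
-----------------
  001000000000000
Decimal: 5378 & 31297 = 4096



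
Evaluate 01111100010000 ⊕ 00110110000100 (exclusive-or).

XOR: 1 when bits differ
  01111100010000
^ 00110110000100
----------------
  01001010010100
Decimal: 7952 ^ 3460 = 4756



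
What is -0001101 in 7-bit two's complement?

Original: 0001101
Step 1 - Invert all bits: 1110010
Step 2 - Add 1: 1110011
Verification: 0001101 + 1110011 = 10000000; discarding the end carry (carry out of the top bit) leaves the 7-bit value 0000000, as required for x + (-x)



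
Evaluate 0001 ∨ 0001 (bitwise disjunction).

OR: 1 when either bit is 1
  0001
| 0001
------
  0001
Decimal: 1 | 1 = 1



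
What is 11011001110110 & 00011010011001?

AND: 1 only when both bits are 1
  11011001110110
& 00011010011001
----------------
  00011000010000
Decimal: 13942 & 1689 = 1552



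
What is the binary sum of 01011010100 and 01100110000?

Add column by column from the right: bit + bit + carry-in; write the sum mod 2, carry 1 when the sum is 2 or 3.
carry:  11111100000
        01011010100
+       01100110000
-------------------
       011000000100
(the carry out of the leftmost column, 0, becomes the leading bit)
Decimal check:
  01011010100 = 512 + 128 + 64 + 16 + 4 = 724
  01100110000 = 512 + 256 + 32 + 16 = 816
  724 + 816 = 1540, and 011000000100 = 1024 + 512 + 4 = 1540 ✓



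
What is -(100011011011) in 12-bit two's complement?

Original (sign bit 1, negative): 100011011011
Step 1 - Invert all bits: 011100100100
Step 2 - Add 1: 011100100101
Verification: 100011011011 + 011100100101 = 1000000000000; discarding the end carry (carry out of the top bit) leaves the 12-bit value 000000000000, as required for x + (-x)



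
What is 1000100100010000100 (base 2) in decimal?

Sum of powers of 2 for each 1-bit:
2^2 + 2^7 + 2^11 + 2^14 + 2^18
= 4 + 128 + 2048 + 16384 + 262144
= 280708



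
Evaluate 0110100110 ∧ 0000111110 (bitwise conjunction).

AND: 1 only when both bits are 1
  0110100110
& 0000111110
------------
  0000100110
Decimal: 422 & 62 = 38



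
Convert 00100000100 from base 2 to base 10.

Sum of powers of 2 for each 1-bit:
2^2 + 2^8
= 4 + 256
= 260



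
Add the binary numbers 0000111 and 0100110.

Add column by column from the right: bit + bit + carry-in; write the sum mod 2, carry 1 when the sum is 2 or 3.
carry:  0001100
        0000111
+       0100110
---------------
       00101101
(the carry out of the leftmost column, 0, becomes the leading bit)
Decimal check:
  0000111 = 4 + 2 + 1 = 7
  0100110 = 32 + 4 + 2 = 38
  7 + 38 = 45, and 00101101 = 32 + 8 + 4 + 1 = 45 ✓



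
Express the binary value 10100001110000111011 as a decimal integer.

Sum of powers of 2 for each 1-bit:
2^0 + 2^1 + 2^3 + 2^4 + 2^5 + 2^10 + 2^11 + 2^12 + 2^17 + 2^19
= 1 + 2 + 8 + 16 + 32 + 1024 + 2048 + 4096 + 131072 + 524288
= 662587



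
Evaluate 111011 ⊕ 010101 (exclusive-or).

XOR: 1 when bits differ
  111011
^ 010101
--------
  101110
Decimal: 59 ^ 21 = 46



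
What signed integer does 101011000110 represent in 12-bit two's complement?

Binary: 101011000110
Sign bit: 1 (negative)
Invert: 010100111001
Add 1:  010100111010
Magnitude: 010100111010 = 1024 + 256 + 32 + 16 + 8 + 2 = 1338
Value: -1338



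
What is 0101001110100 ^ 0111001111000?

XOR: 1 when bits differ
  0101001110100
^ 0111001111000
---------------
  0010000001100
Decimal: 2676 ^ 3704 = 1036



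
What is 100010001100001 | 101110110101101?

OR: 1 when either bit is 1
  100010001100001
| 101110110101101
-----------------
  101110111101101
Decimal: 17505 | 23981 = 24045



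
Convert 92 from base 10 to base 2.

Using repeated division by 2:
92 ÷ 2 = 46 remainder 0
46 ÷ 2 = 23 remainder 0
23 ÷ 2 = 11 remainder 1
11 ÷ 2 = 5 remainder 1
5 ÷ 2 = 2 remainder 1
2 ÷ 2 = 1 remainder 0
1 ÷ 2 = 0 remainder 1
Reading remainders bottom to top: 1011100



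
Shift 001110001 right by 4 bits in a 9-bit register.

Original: 001110001 (decimal 113)
Shift right by 4 positions
Drop the 4 low bits; fill with zeros on the left
Result: 000000111 (decimal 7)
Equivalent: 113 >> 4 = 113 ÷ 2^4 = 7



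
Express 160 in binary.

Using repeated division by 2:
160 ÷ 2 = 80 remainder 0
80 ÷ 2 = 40 remainder 0
40 ÷ 2 = 20 remainder 0
20 ÷ 2 = 10 remainder 0
10 ÷ 2 = 5 remainder 0
5 ÷ 2 = 2 remainder 1
2 ÷ 2 = 1 remainder 0
1 ÷ 2 = 0 remainder 1
Reading remainders bottom to top: 10100000



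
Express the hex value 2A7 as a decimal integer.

Expand by place value (powers of 16):
Digit values: A = 10
2A7 = 2 × 16^2 + 10 × 16^1 + 7 × 16^0
= 2 × 256 + 10 × 16 + 7 × 1
= 512 + 160 + 7
= 679



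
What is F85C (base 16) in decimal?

Expand by place value (powers of 16):
Digit values: F = 15, C = 12
F85C = 15 × 16^3 + 8 × 16^2 + 5 × 16^1 + 12 × 16^0
= 15 × 4096 + 8 × 256 + 5 × 16 + 12 × 1
= 61440 + 2048 + 80 + 12
= 63580



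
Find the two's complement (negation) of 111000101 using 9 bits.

Original (sign bit 1, negative): 111000101
Step 1 - Invert all bits: 000111010
Step 2 - Add 1: 000111011
Verification: 111000101 + 000111011 = 1000000000; discarding the end carry (carry out of the top bit) leaves the 9-bit value 000000000, as required for x + (-x)



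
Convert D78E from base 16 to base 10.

Expand by place value (powers of 16):
Digit values: D = 13, E = 14
D78E = 13 × 16^3 + 7 × 16^2 + 8 × 16^1 + 14 × 16^0
= 13 × 4096 + 7 × 256 + 8 × 16 + 14 × 1
= 53248 + 1792 + 128 + 14
= 55182



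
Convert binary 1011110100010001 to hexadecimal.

Group into 4-bit nibbles from right:
  1011 = B
  1101 = D
  0001 = 1
  0001 = 1
Result: BD11



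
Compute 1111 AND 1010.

AND: 1 only when both bits are 1
  1111
& 1010
------
  1010
Decimal: 15 & 10 = 10



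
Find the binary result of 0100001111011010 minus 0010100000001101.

Method 1 - Direct subtraction (column by column from the right: bit − bit − borrow-in; if negative, add 2 and borrow 1 from the next column):
borrow: 0111000000011010
        0100001111011010
-       0010100000001101
------------------------
        0001101111001101

Method 2 - Add two's complement:
Two's complement of 0010100000001101: invert → 1101011111110010, add 1 → 1101011111110011
  0100001111011010
+ 1101011111110011
------------------
 10001101111001101  (end carry out of the top bit = 1)
Discarding the end carry: 0001101111001101
Decimal check:
  0100001111011010 = 16384 + 512 + 256 + 128 + 64 + 16 + 8 + 2 = 17370
  0010100000001101 = 8192 + 2048 + 8 + 4 + 1 = 10253
  17370 - 10253 = 7117, and 0001101111001101 = 4096 + 2048 + 512 + 256 + 128 + 64 + 8 + 4 + 1 = 7117 ✓



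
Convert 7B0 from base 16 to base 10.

Expand by place value (powers of 16):
Digit values: B = 11
7B0 = 7 × 16^2 + 11 × 16^1 + 0 × 16^0
= 7 × 256 + 11 × 16 + 0 × 1
= 1792 + 176 + 0
= 1968



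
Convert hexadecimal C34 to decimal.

Expand by place value (powers of 16):
Digit values: C = 12
C34 = 12 × 16^2 + 3 × 16^1 + 4 × 16^0
= 12 × 256 + 3 × 16 + 4 × 1
= 3072 + 48 + 4
= 3124



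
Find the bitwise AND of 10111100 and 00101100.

AND: 1 only when both bits are 1
  10111100
& 00101100
----------
  00101100
Decimal: 188 & 44 = 44



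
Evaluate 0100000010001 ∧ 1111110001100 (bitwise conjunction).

AND: 1 only when both bits are 1
  0100000010001
& 1111110001100
---------------
  0100000000000
Decimal: 2065 & 8076 = 2048



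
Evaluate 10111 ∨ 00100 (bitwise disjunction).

OR: 1 when either bit is 1
  10111
| 00100
-------
  10111
Decimal: 23 | 4 = 23



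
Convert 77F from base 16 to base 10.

Expand by place value (powers of 16):
Digit values: F = 15
77F = 7 × 16^2 + 7 × 16^1 + 15 × 16^0
= 7 × 256 + 7 × 16 + 15 × 1
= 1792 + 112 + 15
= 1919



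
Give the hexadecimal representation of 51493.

Using repeated division by 16 (digits 10–15 are A–F):
51493 ÷ 16 = 3218 remainder 5
3218 ÷ 16 = 201 remainder 2
201 ÷ 16 = 12 remainder 9
12 ÷ 16 = 0 remainder 12 (C)
Reading remainders bottom to top: C925

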